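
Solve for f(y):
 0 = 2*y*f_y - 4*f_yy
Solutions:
 f(y) = C1 + C2*erfi(y/2)


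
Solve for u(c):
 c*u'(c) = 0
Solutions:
 u(c) = C1


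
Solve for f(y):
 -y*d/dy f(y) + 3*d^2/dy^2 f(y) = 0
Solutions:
 f(y) = C1 + C2*erfi(sqrt(6)*y/6)


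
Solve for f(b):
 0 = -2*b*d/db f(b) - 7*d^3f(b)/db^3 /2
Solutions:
 f(b) = C1 + Integral(C2*airyai(-14^(2/3)*b/7) + C3*airybi(-14^(2/3)*b/7), b)


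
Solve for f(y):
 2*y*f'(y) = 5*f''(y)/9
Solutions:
 f(y) = C1 + C2*erfi(3*sqrt(5)*y/5)


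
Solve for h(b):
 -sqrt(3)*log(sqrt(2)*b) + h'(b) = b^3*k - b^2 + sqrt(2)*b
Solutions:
 h(b) = C1 + b^4*k/4 - b^3/3 + sqrt(2)*b^2/2 + sqrt(3)*b*log(b) - sqrt(3)*b + sqrt(3)*b*log(2)/2


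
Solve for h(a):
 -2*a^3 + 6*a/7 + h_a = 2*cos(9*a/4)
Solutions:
 h(a) = C1 + a^4/2 - 3*a^2/7 + 8*sin(9*a/4)/9


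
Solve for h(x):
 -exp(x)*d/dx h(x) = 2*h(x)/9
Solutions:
 h(x) = C1*exp(2*exp(-x)/9)


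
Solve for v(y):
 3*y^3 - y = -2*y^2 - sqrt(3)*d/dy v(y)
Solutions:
 v(y) = C1 - sqrt(3)*y^4/4 - 2*sqrt(3)*y^3/9 + sqrt(3)*y^2/6


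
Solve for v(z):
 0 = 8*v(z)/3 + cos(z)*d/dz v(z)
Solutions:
 v(z) = C1*(sin(z) - 1)^(4/3)/(sin(z) + 1)^(4/3)


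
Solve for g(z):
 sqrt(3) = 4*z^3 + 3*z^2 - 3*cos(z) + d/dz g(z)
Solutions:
 g(z) = C1 - z^4 - z^3 + sqrt(3)*z + 3*sin(z)


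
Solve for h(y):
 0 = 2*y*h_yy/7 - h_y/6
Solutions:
 h(y) = C1 + C2*y^(19/12)


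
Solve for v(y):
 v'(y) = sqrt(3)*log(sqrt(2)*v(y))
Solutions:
 -2*sqrt(3)*Integral(1/(2*log(_y) + log(2)), (_y, v(y)))/3 = C1 - y


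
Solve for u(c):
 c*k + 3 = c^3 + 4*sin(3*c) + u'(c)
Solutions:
 u(c) = C1 - c^4/4 + c^2*k/2 + 3*c + 4*cos(3*c)/3


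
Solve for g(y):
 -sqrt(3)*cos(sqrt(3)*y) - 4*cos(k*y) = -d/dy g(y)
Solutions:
 g(y) = C1 + sin(sqrt(3)*y) + 4*sin(k*y)/k


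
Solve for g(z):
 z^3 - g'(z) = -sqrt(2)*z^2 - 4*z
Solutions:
 g(z) = C1 + z^4/4 + sqrt(2)*z^3/3 + 2*z^2


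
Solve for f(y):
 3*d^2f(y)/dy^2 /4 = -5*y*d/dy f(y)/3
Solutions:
 f(y) = C1 + C2*erf(sqrt(10)*y/3)


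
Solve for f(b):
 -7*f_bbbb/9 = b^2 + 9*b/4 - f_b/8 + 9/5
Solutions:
 f(b) = C1 + C4*exp(21^(2/3)*b/14) + 8*b^3/3 + 9*b^2 + 72*b/5 + (C2*sin(3*3^(1/6)*7^(2/3)*b/28) + C3*cos(3*3^(1/6)*7^(2/3)*b/28))*exp(-21^(2/3)*b/28)


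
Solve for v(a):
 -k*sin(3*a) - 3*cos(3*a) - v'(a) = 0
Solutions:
 v(a) = C1 + k*cos(3*a)/3 - sin(3*a)


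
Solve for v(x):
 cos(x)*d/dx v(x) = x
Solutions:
 v(x) = C1 + Integral(x/cos(x), x)


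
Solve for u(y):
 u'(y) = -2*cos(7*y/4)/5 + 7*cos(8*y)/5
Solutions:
 u(y) = C1 - 8*sin(7*y/4)/35 + 7*sin(8*y)/40


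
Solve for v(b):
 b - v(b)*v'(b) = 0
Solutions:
 v(b) = -sqrt(C1 + b^2)
 v(b) = sqrt(C1 + b^2)


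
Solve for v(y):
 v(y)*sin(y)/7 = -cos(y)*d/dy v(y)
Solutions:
 v(y) = C1*cos(y)^(1/7)


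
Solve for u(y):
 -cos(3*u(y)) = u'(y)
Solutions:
 u(y) = -asin((C1 + exp(6*y))/(C1 - exp(6*y)))/3 + pi/3
 u(y) = asin((C1 + exp(6*y))/(C1 - exp(6*y)))/3


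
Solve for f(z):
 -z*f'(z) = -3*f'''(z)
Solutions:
 f(z) = C1 + Integral(C2*airyai(3^(2/3)*z/3) + C3*airybi(3^(2/3)*z/3), z)


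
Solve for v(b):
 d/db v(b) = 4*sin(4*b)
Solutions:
 v(b) = C1 - cos(4*b)


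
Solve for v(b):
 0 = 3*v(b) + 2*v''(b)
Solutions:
 v(b) = C1*sin(sqrt(6)*b/2) + C2*cos(sqrt(6)*b/2)


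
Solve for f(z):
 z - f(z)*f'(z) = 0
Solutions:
 f(z) = -sqrt(C1 + z^2)
 f(z) = sqrt(C1 + z^2)


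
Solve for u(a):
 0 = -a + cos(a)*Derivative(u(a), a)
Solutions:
 u(a) = C1 + Integral(a/cos(a), a)


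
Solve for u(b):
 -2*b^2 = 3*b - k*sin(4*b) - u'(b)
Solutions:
 u(b) = C1 + 2*b^3/3 + 3*b^2/2 + k*cos(4*b)/4


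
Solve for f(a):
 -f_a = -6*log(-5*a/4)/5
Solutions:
 f(a) = C1 + 6*a*log(-a)/5 + 6*a*(-2*log(2) - 1 + log(5))/5


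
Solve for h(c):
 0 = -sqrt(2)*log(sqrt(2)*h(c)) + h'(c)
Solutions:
 -sqrt(2)*Integral(1/(2*log(_y) + log(2)), (_y, h(c))) = C1 - c


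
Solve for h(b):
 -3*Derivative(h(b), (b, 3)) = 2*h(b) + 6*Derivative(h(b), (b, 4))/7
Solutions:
 h(b) = C1*exp(b*(-21 + sqrt(3)*sqrt(128*7^(2/3)/(sqrt(165809) + 441)^(1/3) + 8*7^(1/3)*(sqrt(165809) + 441)^(1/3) + 147))/24)*sin(sqrt(6)*b*sqrt(-147 + 64*7^(2/3)/(sqrt(165809) + 441)^(1/3) + 4*7^(1/3)*(sqrt(165809) + 441)^(1/3) + 1029*sqrt(3)/sqrt(128*7^(2/3)/(sqrt(165809) + 441)^(1/3) + 8*7^(1/3)*(sqrt(165809) + 441)^(1/3) + 147))/24) + C2*exp(b*(-21 + sqrt(3)*sqrt(128*7^(2/3)/(sqrt(165809) + 441)^(1/3) + 8*7^(1/3)*(sqrt(165809) + 441)^(1/3) + 147))/24)*cos(sqrt(6)*b*sqrt(-147 + 64*7^(2/3)/(sqrt(165809) + 441)^(1/3) + 4*7^(1/3)*(sqrt(165809) + 441)^(1/3) + 1029*sqrt(3)/sqrt(128*7^(2/3)/(sqrt(165809) + 441)^(1/3) + 8*7^(1/3)*(sqrt(165809) + 441)^(1/3) + 147))/24) + C3*exp(-b*(21 + sqrt(6)*sqrt(-4*7^(1/3)*(sqrt(165809) + 441)^(1/3) - 64*7^(2/3)/(sqrt(165809) + 441)^(1/3) + 1029*sqrt(3)/sqrt(128*7^(2/3)/(sqrt(165809) + 441)^(1/3) + 8*7^(1/3)*(sqrt(165809) + 441)^(1/3) + 147) + 147) + sqrt(3)*sqrt(128*7^(2/3)/(sqrt(165809) + 441)^(1/3) + 8*7^(1/3)*(sqrt(165809) + 441)^(1/3) + 147))/24) + C4*exp(b*(-sqrt(3)*sqrt(128*7^(2/3)/(sqrt(165809) + 441)^(1/3) + 8*7^(1/3)*(sqrt(165809) + 441)^(1/3) + 147) - 21 + sqrt(6)*sqrt(-4*7^(1/3)*(sqrt(165809) + 441)^(1/3) - 64*7^(2/3)/(sqrt(165809) + 441)^(1/3) + 1029*sqrt(3)/sqrt(128*7^(2/3)/(sqrt(165809) + 441)^(1/3) + 8*7^(1/3)*(sqrt(165809) + 441)^(1/3) + 147) + 147))/24)


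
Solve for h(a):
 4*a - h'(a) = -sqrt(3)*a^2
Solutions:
 h(a) = C1 + sqrt(3)*a^3/3 + 2*a^2


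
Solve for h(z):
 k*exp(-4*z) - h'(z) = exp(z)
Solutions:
 h(z) = C1 - k*exp(-4*z)/4 - exp(z)


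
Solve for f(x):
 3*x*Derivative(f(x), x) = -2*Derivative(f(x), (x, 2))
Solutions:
 f(x) = C1 + C2*erf(sqrt(3)*x/2)


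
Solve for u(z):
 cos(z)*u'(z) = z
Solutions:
 u(z) = C1 + Integral(z/cos(z), z)


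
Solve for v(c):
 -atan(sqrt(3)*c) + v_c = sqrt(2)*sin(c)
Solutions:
 v(c) = C1 + c*atan(sqrt(3)*c) - sqrt(3)*log(3*c^2 + 1)/6 - sqrt(2)*cos(c)


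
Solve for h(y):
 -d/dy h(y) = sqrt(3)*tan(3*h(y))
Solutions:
 h(y) = -asin(C1*exp(-3*sqrt(3)*y))/3 + pi/3
 h(y) = asin(C1*exp(-3*sqrt(3)*y))/3


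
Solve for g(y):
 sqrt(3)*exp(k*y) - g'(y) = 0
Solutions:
 g(y) = C1 + sqrt(3)*exp(k*y)/k


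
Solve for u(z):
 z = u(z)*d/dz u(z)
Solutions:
 u(z) = -sqrt(C1 + z^2)
 u(z) = sqrt(C1 + z^2)


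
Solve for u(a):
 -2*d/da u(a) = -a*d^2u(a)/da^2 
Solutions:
 u(a) = C1 + C2*a^3


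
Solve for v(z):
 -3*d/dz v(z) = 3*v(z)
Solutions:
 v(z) = C1*exp(-z)


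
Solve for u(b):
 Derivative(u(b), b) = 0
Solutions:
 u(b) = C1


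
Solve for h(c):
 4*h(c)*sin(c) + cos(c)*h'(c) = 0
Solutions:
 h(c) = C1*cos(c)^4


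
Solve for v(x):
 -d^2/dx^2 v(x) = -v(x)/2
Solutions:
 v(x) = C1*exp(-sqrt(2)*x/2) + C2*exp(sqrt(2)*x/2)


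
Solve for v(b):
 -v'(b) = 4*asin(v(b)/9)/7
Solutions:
 Integral(1/asin(_y/9), (_y, v(b))) = C1 - 4*b/7


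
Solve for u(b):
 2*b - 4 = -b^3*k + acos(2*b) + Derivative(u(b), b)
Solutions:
 u(b) = C1 + b^4*k/4 + b^2 - b*acos(2*b) - 4*b + sqrt(1 - 4*b^2)/2


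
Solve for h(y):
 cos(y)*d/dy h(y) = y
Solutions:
 h(y) = C1 + Integral(y/cos(y), y)


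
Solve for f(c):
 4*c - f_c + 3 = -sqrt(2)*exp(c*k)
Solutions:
 f(c) = C1 + 2*c^2 + 3*c + sqrt(2)*exp(c*k)/k


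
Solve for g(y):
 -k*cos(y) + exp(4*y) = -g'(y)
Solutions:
 g(y) = C1 + k*sin(y) - exp(4*y)/4


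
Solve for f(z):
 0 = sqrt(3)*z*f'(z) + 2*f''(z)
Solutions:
 f(z) = C1 + C2*erf(3^(1/4)*z/2)


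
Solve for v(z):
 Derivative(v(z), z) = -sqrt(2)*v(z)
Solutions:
 v(z) = C1*exp(-sqrt(2)*z)


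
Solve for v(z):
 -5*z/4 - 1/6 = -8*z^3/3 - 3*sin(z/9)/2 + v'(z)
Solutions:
 v(z) = C1 + 2*z^4/3 - 5*z^2/8 - z/6 - 27*cos(z/9)/2


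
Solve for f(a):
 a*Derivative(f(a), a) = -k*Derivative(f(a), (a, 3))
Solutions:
 f(a) = C1 + Integral(C2*airyai(a*(-1/k)^(1/3)) + C3*airybi(a*(-1/k)^(1/3)), a)


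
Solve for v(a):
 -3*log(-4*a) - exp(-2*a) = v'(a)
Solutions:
 v(a) = C1 - 3*a*log(-a) + 3*a*(1 - 2*log(2)) + exp(-2*a)/2


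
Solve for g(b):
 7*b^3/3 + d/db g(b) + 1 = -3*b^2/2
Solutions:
 g(b) = C1 - 7*b^4/12 - b^3/2 - b


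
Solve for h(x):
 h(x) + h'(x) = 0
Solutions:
 h(x) = C1*exp(-x)


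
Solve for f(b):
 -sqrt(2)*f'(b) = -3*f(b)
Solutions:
 f(b) = C1*exp(3*sqrt(2)*b/2)


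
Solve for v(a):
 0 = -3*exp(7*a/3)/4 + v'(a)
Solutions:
 v(a) = C1 + 9*exp(7*a/3)/28


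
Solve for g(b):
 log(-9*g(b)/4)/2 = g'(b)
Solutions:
 -2*Integral(1/(log(-_y) - 2*log(2) + 2*log(3)), (_y, g(b))) = C1 - b


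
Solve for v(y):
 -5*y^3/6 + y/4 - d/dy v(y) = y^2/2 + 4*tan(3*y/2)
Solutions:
 v(y) = C1 - 5*y^4/24 - y^3/6 + y^2/8 + 8*log(cos(3*y/2))/3


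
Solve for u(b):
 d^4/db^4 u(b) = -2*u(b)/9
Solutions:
 u(b) = (C1*sin(2^(3/4)*sqrt(3)*b/6) + C2*cos(2^(3/4)*sqrt(3)*b/6))*exp(-2^(3/4)*sqrt(3)*b/6) + (C3*sin(2^(3/4)*sqrt(3)*b/6) + C4*cos(2^(3/4)*sqrt(3)*b/6))*exp(2^(3/4)*sqrt(3)*b/6)


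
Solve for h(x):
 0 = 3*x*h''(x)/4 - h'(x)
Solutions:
 h(x) = C1 + C2*x^(7/3)


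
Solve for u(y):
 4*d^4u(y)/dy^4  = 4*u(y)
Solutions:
 u(y) = C1*exp(-y) + C2*exp(y) + C3*sin(y) + C4*cos(y)


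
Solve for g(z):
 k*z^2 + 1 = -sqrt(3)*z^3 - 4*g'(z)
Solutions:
 g(z) = C1 - k*z^3/12 - sqrt(3)*z^4/16 - z/4


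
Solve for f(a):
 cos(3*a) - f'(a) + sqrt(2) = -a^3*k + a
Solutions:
 f(a) = C1 + a^4*k/4 - a^2/2 + sqrt(2)*a + sin(3*a)/3


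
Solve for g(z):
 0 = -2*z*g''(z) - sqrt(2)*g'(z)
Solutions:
 g(z) = C1 + C2*z^(1 - sqrt(2)/2)


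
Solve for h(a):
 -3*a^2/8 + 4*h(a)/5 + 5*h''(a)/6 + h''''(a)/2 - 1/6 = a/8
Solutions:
 h(a) = 15*a^2/32 + 5*a/32 + (C1*sin(10^(3/4)*a*cos(atan(sqrt(815)/25)/2)/5) + C2*cos(10^(3/4)*a*cos(atan(sqrt(815)/25)/2)/5))*exp(-10^(3/4)*a*sin(atan(sqrt(815)/25)/2)/5) + (C3*sin(10^(3/4)*a*cos(atan(sqrt(815)/25)/2)/5) + C4*cos(10^(3/4)*a*cos(atan(sqrt(815)/25)/2)/5))*exp(10^(3/4)*a*sin(atan(sqrt(815)/25)/2)/5) - 295/384


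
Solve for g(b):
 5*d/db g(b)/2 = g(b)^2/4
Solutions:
 g(b) = -10/(C1 + b)


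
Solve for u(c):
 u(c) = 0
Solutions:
 u(c) = 0


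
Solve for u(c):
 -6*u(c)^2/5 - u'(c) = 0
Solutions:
 u(c) = 5/(C1 + 6*c)


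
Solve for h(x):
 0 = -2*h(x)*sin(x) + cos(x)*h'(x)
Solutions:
 h(x) = C1/cos(x)^2


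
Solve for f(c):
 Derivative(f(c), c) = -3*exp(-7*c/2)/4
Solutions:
 f(c) = C1 + 3*exp(-7*c/2)/14


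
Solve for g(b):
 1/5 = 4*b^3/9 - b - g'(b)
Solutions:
 g(b) = C1 + b^4/9 - b^2/2 - b/5


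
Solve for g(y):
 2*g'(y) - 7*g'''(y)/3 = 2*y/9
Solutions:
 g(y) = C1 + C2*exp(-sqrt(42)*y/7) + C3*exp(sqrt(42)*y/7) + y^2/18


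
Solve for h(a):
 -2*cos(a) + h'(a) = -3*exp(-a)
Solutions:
 h(a) = C1 + 2*sin(a) + 3*exp(-a)


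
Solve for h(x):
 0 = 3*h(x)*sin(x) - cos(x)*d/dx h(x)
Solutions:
 h(x) = C1/cos(x)^3


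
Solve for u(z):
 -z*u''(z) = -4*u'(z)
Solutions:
 u(z) = C1 + C2*z^5


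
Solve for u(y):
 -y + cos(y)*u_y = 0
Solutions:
 u(y) = C1 + Integral(y/cos(y), y)


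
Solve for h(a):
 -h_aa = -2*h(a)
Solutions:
 h(a) = C1*exp(-sqrt(2)*a) + C2*exp(sqrt(2)*a)


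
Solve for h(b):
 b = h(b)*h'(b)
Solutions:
 h(b) = -sqrt(C1 + b^2)
 h(b) = sqrt(C1 + b^2)


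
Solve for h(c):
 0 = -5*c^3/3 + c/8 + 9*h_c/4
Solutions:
 h(c) = C1 + 5*c^4/27 - c^2/36


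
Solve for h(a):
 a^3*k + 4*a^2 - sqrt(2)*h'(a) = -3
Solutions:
 h(a) = C1 + sqrt(2)*a^4*k/8 + 2*sqrt(2)*a^3/3 + 3*sqrt(2)*a/2


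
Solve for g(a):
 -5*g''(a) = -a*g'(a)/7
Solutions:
 g(a) = C1 + C2*erfi(sqrt(70)*a/70)


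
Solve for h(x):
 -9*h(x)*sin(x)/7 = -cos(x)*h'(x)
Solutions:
 h(x) = C1/cos(x)^(9/7)


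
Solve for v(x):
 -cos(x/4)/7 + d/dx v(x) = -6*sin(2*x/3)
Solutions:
 v(x) = C1 + 4*sin(x/4)/7 + 9*cos(2*x/3)


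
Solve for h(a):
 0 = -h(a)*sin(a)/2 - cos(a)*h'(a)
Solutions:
 h(a) = C1*sqrt(cos(a))


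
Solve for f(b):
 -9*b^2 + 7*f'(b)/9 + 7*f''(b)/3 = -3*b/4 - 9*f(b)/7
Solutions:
 f(b) = 7*b^2 - 2933*b/324 + (C1*sin(sqrt(923)*b/42) + C2*cos(sqrt(923)*b/42))*exp(-b/6) - 523075/26244


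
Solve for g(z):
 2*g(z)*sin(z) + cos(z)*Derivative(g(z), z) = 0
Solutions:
 g(z) = C1*cos(z)^2


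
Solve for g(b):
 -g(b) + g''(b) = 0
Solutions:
 g(b) = C1*exp(-b) + C2*exp(b)


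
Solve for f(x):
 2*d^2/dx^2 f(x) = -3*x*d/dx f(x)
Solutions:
 f(x) = C1 + C2*erf(sqrt(3)*x/2)


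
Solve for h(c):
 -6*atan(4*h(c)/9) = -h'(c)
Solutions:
 Integral(1/atan(4*_y/9), (_y, h(c))) = C1 + 6*c


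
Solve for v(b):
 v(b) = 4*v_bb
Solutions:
 v(b) = C1*exp(-b/2) + C2*exp(b/2)


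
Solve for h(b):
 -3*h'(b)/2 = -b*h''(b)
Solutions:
 h(b) = C1 + C2*b^(5/2)


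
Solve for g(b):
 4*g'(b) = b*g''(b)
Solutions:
 g(b) = C1 + C2*b^5


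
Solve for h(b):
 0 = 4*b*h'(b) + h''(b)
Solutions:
 h(b) = C1 + C2*erf(sqrt(2)*b)


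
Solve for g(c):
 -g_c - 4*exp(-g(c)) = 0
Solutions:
 g(c) = log(C1 - 4*c)


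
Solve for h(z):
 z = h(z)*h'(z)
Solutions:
 h(z) = -sqrt(C1 + z^2)
 h(z) = sqrt(C1 + z^2)


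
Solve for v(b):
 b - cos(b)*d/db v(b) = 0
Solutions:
 v(b) = C1 + Integral(b/cos(b), b)


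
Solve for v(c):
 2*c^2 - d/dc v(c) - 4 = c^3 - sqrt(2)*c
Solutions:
 v(c) = C1 - c^4/4 + 2*c^3/3 + sqrt(2)*c^2/2 - 4*c


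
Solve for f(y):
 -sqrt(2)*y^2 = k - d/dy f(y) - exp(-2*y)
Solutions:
 f(y) = C1 + k*y + sqrt(2)*y^3/3 + exp(-2*y)/2


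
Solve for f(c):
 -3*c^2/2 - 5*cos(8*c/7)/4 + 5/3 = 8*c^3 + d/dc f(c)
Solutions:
 f(c) = C1 - 2*c^4 - c^3/2 + 5*c/3 - 35*sin(8*c/7)/32


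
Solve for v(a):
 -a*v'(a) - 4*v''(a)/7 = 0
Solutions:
 v(a) = C1 + C2*erf(sqrt(14)*a/4)


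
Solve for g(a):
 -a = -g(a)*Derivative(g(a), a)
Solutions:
 g(a) = -sqrt(C1 + a^2)
 g(a) = sqrt(C1 + a^2)


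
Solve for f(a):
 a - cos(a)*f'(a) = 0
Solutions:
 f(a) = C1 + Integral(a/cos(a), a)


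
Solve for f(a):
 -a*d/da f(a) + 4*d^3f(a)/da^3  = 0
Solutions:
 f(a) = C1 + Integral(C2*airyai(2^(1/3)*a/2) + C3*airybi(2^(1/3)*a/2), a)


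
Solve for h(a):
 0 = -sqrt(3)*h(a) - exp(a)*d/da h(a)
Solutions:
 h(a) = C1*exp(sqrt(3)*exp(-a))


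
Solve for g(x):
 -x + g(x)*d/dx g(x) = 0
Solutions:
 g(x) = -sqrt(C1 + x^2)
 g(x) = sqrt(C1 + x^2)


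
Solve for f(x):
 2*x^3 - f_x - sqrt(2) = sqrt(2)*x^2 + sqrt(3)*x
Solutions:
 f(x) = C1 + x^4/2 - sqrt(2)*x^3/3 - sqrt(3)*x^2/2 - sqrt(2)*x


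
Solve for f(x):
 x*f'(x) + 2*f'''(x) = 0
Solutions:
 f(x) = C1 + Integral(C2*airyai(-2^(2/3)*x/2) + C3*airybi(-2^(2/3)*x/2), x)


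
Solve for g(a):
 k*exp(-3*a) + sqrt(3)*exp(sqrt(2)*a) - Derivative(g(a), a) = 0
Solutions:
 g(a) = C1 - k*exp(-3*a)/3 + sqrt(6)*exp(sqrt(2)*a)/2


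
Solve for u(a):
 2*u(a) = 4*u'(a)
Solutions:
 u(a) = C1*exp(a/2)


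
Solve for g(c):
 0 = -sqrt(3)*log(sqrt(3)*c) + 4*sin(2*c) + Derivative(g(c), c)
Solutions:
 g(c) = C1 + sqrt(3)*c*(log(c) - 1) + sqrt(3)*c*log(3)/2 + 2*cos(2*c)


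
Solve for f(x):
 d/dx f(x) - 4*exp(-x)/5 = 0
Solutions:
 f(x) = C1 - 4*exp(-x)/5


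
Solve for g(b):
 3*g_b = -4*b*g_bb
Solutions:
 g(b) = C1 + C2*b^(1/4)


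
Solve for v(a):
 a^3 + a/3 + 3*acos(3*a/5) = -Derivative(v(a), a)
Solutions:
 v(a) = C1 - a^4/4 - a^2/6 - 3*a*acos(3*a/5) + sqrt(25 - 9*a^2)


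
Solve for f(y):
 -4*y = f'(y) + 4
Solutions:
 f(y) = C1 - 2*y^2 - 4*y


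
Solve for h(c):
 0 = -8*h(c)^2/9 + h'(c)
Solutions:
 h(c) = -9/(C1 + 8*c)


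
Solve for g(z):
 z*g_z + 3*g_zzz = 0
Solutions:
 g(z) = C1 + Integral(C2*airyai(-3^(2/3)*z/3) + C3*airybi(-3^(2/3)*z/3), z)


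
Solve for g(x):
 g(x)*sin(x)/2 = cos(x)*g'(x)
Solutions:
 g(x) = C1/sqrt(cos(x))


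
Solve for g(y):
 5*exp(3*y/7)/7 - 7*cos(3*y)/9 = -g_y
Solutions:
 g(y) = C1 - 5*exp(3*y/7)/3 + 7*sin(3*y)/27


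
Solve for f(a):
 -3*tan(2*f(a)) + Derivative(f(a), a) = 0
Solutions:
 f(a) = -asin(C1*exp(6*a))/2 + pi/2
 f(a) = asin(C1*exp(6*a))/2


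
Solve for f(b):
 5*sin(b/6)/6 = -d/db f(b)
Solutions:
 f(b) = C1 + 5*cos(b/6)


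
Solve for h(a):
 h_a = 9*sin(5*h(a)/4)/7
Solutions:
 -9*a/7 + 2*log(cos(5*h(a)/4) - 1)/5 - 2*log(cos(5*h(a)/4) + 1)/5 = C1


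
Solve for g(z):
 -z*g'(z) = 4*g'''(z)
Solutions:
 g(z) = C1 + Integral(C2*airyai(-2^(1/3)*z/2) + C3*airybi(-2^(1/3)*z/2), z)


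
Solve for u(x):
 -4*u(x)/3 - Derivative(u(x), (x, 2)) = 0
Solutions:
 u(x) = C1*sin(2*sqrt(3)*x/3) + C2*cos(2*sqrt(3)*x/3)


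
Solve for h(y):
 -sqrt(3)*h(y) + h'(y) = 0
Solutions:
 h(y) = C1*exp(sqrt(3)*y)


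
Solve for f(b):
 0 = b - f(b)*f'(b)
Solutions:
 f(b) = -sqrt(C1 + b^2)
 f(b) = sqrt(C1 + b^2)


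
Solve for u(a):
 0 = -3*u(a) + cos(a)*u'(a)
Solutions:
 u(a) = C1*(sin(a) + 1)^(3/2)/(sin(a) - 1)^(3/2)


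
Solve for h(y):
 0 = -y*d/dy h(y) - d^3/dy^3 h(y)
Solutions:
 h(y) = C1 + Integral(C2*airyai(-y) + C3*airybi(-y), y)


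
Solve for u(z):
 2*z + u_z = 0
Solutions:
 u(z) = C1 - z^2


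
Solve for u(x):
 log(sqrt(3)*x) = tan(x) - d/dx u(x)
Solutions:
 u(x) = C1 - x*log(x) - x*log(3)/2 + x - log(cos(x))


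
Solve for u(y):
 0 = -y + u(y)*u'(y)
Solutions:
 u(y) = -sqrt(C1 + y^2)
 u(y) = sqrt(C1 + y^2)


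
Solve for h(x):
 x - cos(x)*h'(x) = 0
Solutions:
 h(x) = C1 + Integral(x/cos(x), x)


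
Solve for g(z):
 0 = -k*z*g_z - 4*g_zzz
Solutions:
 g(z) = C1 + Integral(C2*airyai(2^(1/3)*z*(-k)^(1/3)/2) + C3*airybi(2^(1/3)*z*(-k)^(1/3)/2), z)


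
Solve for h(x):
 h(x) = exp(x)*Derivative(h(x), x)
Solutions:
 h(x) = C1*exp(-exp(-x))


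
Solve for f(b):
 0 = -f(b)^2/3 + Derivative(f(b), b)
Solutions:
 f(b) = -3/(C1 + b)


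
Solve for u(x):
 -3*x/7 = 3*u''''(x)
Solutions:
 u(x) = C1 + C2*x + C3*x^2 + C4*x^3 - x^5/840


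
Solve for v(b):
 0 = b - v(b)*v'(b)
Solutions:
 v(b) = -sqrt(C1 + b^2)
 v(b) = sqrt(C1 + b^2)


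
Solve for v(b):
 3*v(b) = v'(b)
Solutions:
 v(b) = C1*exp(3*b)


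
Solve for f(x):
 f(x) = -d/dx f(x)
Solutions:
 f(x) = C1*exp(-x)


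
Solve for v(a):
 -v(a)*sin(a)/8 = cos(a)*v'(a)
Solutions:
 v(a) = C1*cos(a)^(1/8)


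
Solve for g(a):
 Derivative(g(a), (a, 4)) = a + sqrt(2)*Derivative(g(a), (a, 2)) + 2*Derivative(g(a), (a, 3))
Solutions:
 g(a) = C1 + C2*a + C3*exp(a*(1 - sqrt(1 + sqrt(2)))) + C4*exp(a*(1 + sqrt(1 + sqrt(2)))) - sqrt(2)*a^3/12 + a^2/2


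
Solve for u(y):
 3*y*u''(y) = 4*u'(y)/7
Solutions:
 u(y) = C1 + C2*y^(25/21)


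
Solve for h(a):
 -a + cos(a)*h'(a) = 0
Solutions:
 h(a) = C1 + Integral(a/cos(a), a)


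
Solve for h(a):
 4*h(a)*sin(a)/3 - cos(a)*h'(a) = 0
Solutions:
 h(a) = C1/cos(a)^(4/3)


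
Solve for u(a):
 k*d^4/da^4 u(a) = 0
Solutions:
 u(a) = C1 + C2*a + C3*a^2 + C4*a^3


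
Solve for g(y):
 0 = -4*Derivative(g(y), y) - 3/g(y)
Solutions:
 g(y) = -sqrt(C1 - 6*y)/2
 g(y) = sqrt(C1 - 6*y)/2


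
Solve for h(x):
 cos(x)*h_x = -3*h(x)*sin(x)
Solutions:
 h(x) = C1*cos(x)^3


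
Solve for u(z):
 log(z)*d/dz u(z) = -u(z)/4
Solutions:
 u(z) = C1*exp(-li(z)/4)


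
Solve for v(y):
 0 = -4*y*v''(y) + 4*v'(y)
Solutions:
 v(y) = C1 + C2*y^2


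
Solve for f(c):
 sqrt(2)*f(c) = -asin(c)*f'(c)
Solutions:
 f(c) = C1*exp(-sqrt(2)*Integral(1/asin(c), c))


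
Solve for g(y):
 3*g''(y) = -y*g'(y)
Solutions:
 g(y) = C1 + C2*erf(sqrt(6)*y/6)


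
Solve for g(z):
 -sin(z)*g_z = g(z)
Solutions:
 g(z) = C1*sqrt(cos(z) + 1)/sqrt(cos(z) - 1)


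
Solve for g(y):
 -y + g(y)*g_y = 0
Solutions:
 g(y) = -sqrt(C1 + y^2)
 g(y) = sqrt(C1 + y^2)


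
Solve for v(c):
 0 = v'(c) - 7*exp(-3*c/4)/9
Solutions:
 v(c) = C1 - 28*exp(-3*c/4)/27


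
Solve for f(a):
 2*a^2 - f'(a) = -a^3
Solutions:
 f(a) = C1 + a^4/4 + 2*a^3/3


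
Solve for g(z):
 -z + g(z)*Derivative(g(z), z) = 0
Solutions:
 g(z) = -sqrt(C1 + z^2)
 g(z) = sqrt(C1 + z^2)


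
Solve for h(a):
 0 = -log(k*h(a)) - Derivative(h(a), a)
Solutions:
 li(k*h(a))/k = C1 - a


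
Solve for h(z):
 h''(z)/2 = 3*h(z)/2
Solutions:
 h(z) = C1*exp(-sqrt(3)*z) + C2*exp(sqrt(3)*z)


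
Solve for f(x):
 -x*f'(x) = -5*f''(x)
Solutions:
 f(x) = C1 + C2*erfi(sqrt(10)*x/10)


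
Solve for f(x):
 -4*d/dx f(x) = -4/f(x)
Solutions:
 f(x) = -sqrt(C1 + 2*x)
 f(x) = sqrt(C1 + 2*x)


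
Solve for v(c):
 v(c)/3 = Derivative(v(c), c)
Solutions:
 v(c) = C1*exp(c/3)


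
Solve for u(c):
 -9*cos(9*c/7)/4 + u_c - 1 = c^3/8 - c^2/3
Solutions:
 u(c) = C1 + c^4/32 - c^3/9 + c + 7*sin(9*c/7)/4


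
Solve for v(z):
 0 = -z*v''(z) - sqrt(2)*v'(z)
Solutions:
 v(z) = C1 + C2*z^(1 - sqrt(2))


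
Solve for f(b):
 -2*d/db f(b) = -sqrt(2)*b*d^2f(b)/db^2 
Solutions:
 f(b) = C1 + C2*b^(1 + sqrt(2))


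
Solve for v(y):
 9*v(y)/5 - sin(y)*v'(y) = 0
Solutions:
 v(y) = C1*(cos(y) - 1)^(9/10)/(cos(y) + 1)^(9/10)


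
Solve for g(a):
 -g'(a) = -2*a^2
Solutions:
 g(a) = C1 + 2*a^3/3


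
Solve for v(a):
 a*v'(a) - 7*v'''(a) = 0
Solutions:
 v(a) = C1 + Integral(C2*airyai(7^(2/3)*a/7) + C3*airybi(7^(2/3)*a/7), a)


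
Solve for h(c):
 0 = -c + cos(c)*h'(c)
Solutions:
 h(c) = C1 + Integral(c/cos(c), c)


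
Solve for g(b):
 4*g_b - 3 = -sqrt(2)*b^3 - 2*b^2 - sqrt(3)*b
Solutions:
 g(b) = C1 - sqrt(2)*b^4/16 - b^3/6 - sqrt(3)*b^2/8 + 3*b/4


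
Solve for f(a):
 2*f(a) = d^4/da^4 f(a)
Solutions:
 f(a) = C1*exp(-2^(1/4)*a) + C2*exp(2^(1/4)*a) + C3*sin(2^(1/4)*a) + C4*cos(2^(1/4)*a)


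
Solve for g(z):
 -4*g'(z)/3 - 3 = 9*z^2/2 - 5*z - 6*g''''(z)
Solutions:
 g(z) = C1 + C4*exp(6^(1/3)*z/3) - 9*z^3/8 + 15*z^2/8 - 9*z/4 + (C2*sin(2^(1/3)*3^(5/6)*z/6) + C3*cos(2^(1/3)*3^(5/6)*z/6))*exp(-6^(1/3)*z/6)


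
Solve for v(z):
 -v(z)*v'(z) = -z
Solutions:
 v(z) = -sqrt(C1 + z^2)
 v(z) = sqrt(C1 + z^2)


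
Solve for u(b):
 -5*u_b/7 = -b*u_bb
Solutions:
 u(b) = C1 + C2*b^(12/7)


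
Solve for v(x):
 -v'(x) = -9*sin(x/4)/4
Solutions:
 v(x) = C1 - 9*cos(x/4)


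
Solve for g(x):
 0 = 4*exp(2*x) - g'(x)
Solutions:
 g(x) = C1 + 2*exp(2*x)


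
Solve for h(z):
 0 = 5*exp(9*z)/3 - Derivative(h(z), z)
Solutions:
 h(z) = C1 + 5*exp(9*z)/27


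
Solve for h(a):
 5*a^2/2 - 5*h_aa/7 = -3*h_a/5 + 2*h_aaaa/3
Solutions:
 h(a) = C1 + C2*exp(-a*(-25*980^(1/3)/(441 + sqrt(238231))^(1/3) + 350^(1/3)*(441 + sqrt(238231))^(1/3))/140)*sin(sqrt(3)*a*(25*980^(1/3)/(441 + sqrt(238231))^(1/3) + 350^(1/3)*(441 + sqrt(238231))^(1/3))/140) + C3*exp(-a*(-25*980^(1/3)/(441 + sqrt(238231))^(1/3) + 350^(1/3)*(441 + sqrt(238231))^(1/3))/140)*cos(sqrt(3)*a*(25*980^(1/3)/(441 + sqrt(238231))^(1/3) + 350^(1/3)*(441 + sqrt(238231))^(1/3))/140) + C4*exp(a*(-25*980^(1/3)/(441 + sqrt(238231))^(1/3) + 350^(1/3)*(441 + sqrt(238231))^(1/3))/70) - 25*a^3/18 - 625*a^2/126 - 15625*a/1323


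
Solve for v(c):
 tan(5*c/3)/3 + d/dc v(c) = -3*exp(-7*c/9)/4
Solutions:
 v(c) = C1 - log(tan(5*c/3)^2 + 1)/10 + 27*exp(-7*c/9)/28


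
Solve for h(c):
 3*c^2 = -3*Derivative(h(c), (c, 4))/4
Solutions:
 h(c) = C1 + C2*c + C3*c^2 + C4*c^3 - c^6/90


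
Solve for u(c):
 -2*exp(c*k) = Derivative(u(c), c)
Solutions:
 u(c) = C1 - 2*exp(c*k)/k


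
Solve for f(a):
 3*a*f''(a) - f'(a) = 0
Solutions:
 f(a) = C1 + C2*a^(4/3)


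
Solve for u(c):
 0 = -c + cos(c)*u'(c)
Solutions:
 u(c) = C1 + Integral(c/cos(c), c)


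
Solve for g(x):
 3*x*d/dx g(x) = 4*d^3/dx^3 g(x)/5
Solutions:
 g(x) = C1 + Integral(C2*airyai(30^(1/3)*x/2) + C3*airybi(30^(1/3)*x/2), x)


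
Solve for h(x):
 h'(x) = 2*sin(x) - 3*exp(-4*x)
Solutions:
 h(x) = C1 - 2*cos(x) + 3*exp(-4*x)/4


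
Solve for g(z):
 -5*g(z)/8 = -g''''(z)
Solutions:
 g(z) = C1*exp(-10^(1/4)*z/2) + C2*exp(10^(1/4)*z/2) + C3*sin(10^(1/4)*z/2) + C4*cos(10^(1/4)*z/2)


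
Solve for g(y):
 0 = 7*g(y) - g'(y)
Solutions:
 g(y) = C1*exp(7*y)


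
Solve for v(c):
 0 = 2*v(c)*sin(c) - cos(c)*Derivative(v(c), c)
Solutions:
 v(c) = C1/cos(c)^2


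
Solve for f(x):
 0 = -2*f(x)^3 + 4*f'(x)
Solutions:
 f(x) = -sqrt(-1/(C1 + x))
 f(x) = sqrt(-1/(C1 + x))


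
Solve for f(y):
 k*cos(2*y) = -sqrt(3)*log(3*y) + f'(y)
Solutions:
 f(y) = C1 + k*sin(2*y)/2 + sqrt(3)*y*(log(y) - 1) + sqrt(3)*y*log(3)


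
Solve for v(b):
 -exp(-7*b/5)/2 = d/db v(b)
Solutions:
 v(b) = C1 + 5*exp(-7*b/5)/14


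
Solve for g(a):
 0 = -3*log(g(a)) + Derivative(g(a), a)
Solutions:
 li(g(a)) = C1 + 3*a


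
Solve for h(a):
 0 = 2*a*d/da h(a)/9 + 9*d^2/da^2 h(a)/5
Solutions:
 h(a) = C1 + C2*erf(sqrt(5)*a/9)


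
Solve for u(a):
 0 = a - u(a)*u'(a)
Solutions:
 u(a) = -sqrt(C1 + a^2)
 u(a) = sqrt(C1 + a^2)


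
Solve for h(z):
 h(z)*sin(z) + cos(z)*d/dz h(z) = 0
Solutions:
 h(z) = C1*cos(z)


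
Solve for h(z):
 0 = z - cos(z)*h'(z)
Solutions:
 h(z) = C1 + Integral(z/cos(z), z)


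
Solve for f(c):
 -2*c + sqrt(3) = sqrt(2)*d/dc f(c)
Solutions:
 f(c) = C1 - sqrt(2)*c^2/2 + sqrt(6)*c/2


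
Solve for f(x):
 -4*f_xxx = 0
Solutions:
 f(x) = C1 + C2*x + C3*x^2


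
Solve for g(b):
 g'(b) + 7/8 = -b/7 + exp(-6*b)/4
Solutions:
 g(b) = C1 - b^2/14 - 7*b/8 - exp(-6*b)/24


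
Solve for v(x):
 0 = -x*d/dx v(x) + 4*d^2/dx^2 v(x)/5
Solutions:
 v(x) = C1 + C2*erfi(sqrt(10)*x/4)


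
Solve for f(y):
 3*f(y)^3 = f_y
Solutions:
 f(y) = -sqrt(2)*sqrt(-1/(C1 + 3*y))/2
 f(y) = sqrt(2)*sqrt(-1/(C1 + 3*y))/2


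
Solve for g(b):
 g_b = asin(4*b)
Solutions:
 g(b) = C1 + b*asin(4*b) + sqrt(1 - 16*b^2)/4


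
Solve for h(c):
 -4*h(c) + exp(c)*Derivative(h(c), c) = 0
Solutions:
 h(c) = C1*exp(-4*exp(-c))


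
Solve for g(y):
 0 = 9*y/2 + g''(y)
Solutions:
 g(y) = C1 + C2*y - 3*y^3/4


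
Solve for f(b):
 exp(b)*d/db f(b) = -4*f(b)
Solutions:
 f(b) = C1*exp(4*exp(-b))


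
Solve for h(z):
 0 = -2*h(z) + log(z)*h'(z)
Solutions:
 h(z) = C1*exp(2*li(z))


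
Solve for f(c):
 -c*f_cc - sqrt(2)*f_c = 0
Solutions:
 f(c) = C1 + C2*c^(1 - sqrt(2))


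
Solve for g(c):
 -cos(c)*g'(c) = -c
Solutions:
 g(c) = C1 + Integral(c/cos(c), c)


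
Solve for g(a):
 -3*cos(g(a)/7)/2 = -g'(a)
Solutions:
 -3*a/2 - 7*log(sin(g(a)/7) - 1)/2 + 7*log(sin(g(a)/7) + 1)/2 = C1


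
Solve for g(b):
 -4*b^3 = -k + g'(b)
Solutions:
 g(b) = C1 - b^4 + b*k


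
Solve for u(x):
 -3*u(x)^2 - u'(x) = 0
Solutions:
 u(x) = 1/(C1 + 3*x)


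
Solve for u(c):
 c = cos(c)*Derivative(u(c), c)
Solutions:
 u(c) = C1 + Integral(c/cos(c), c)


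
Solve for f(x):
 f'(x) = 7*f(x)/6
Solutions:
 f(x) = C1*exp(7*x/6)


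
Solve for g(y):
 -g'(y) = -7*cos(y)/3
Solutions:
 g(y) = C1 + 7*sin(y)/3


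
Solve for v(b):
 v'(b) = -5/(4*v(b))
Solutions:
 v(b) = -sqrt(C1 - 10*b)/2
 v(b) = sqrt(C1 - 10*b)/2


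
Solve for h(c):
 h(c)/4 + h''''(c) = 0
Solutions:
 h(c) = (C1*sin(c/2) + C2*cos(c/2))*exp(-c/2) + (C3*sin(c/2) + C4*cos(c/2))*exp(c/2)


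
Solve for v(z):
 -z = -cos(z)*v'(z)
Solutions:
 v(z) = C1 + Integral(z/cos(z), z)


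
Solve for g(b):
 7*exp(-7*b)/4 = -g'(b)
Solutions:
 g(b) = C1 + exp(-7*b)/4


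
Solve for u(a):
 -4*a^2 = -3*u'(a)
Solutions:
 u(a) = C1 + 4*a^3/9


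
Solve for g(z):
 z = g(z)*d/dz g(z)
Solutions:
 g(z) = -sqrt(C1 + z^2)
 g(z) = sqrt(C1 + z^2)


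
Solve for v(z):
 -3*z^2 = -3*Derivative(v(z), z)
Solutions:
 v(z) = C1 + z^3/3


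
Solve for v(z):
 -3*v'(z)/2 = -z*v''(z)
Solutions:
 v(z) = C1 + C2*z^(5/2)


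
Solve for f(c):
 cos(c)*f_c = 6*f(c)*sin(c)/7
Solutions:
 f(c) = C1/cos(c)^(6/7)


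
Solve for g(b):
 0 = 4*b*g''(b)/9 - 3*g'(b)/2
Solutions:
 g(b) = C1 + C2*b^(35/8)


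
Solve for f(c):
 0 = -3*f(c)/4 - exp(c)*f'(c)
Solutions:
 f(c) = C1*exp(3*exp(-c)/4)


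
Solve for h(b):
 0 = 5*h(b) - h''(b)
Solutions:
 h(b) = C1*exp(-sqrt(5)*b) + C2*exp(sqrt(5)*b)


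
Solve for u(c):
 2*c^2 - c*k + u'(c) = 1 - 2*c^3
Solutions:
 u(c) = C1 - c^4/2 - 2*c^3/3 + c^2*k/2 + c


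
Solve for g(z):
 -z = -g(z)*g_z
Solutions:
 g(z) = -sqrt(C1 + z^2)
 g(z) = sqrt(C1 + z^2)


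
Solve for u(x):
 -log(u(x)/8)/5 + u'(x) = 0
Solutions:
 5*Integral(1/(-log(_y) + 3*log(2)), (_y, u(x))) = C1 - x


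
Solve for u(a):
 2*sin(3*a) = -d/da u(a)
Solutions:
 u(a) = C1 + 2*cos(3*a)/3


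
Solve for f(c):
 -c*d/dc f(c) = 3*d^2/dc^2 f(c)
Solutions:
 f(c) = C1 + C2*erf(sqrt(6)*c/6)


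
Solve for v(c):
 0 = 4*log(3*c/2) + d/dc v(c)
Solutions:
 v(c) = C1 - 4*c*log(c) + c*log(16/81) + 4*c


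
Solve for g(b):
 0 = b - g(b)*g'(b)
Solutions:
 g(b) = -sqrt(C1 + b^2)
 g(b) = sqrt(C1 + b^2)


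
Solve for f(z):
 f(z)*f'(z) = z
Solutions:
 f(z) = -sqrt(C1 + z^2)
 f(z) = sqrt(C1 + z^2)


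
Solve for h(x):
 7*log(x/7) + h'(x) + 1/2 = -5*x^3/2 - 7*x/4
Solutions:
 h(x) = C1 - 5*x^4/8 - 7*x^2/8 - 7*x*log(x) + 13*x/2 + 7*x*log(7)


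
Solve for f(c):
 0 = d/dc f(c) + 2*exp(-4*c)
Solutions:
 f(c) = C1 + exp(-4*c)/2


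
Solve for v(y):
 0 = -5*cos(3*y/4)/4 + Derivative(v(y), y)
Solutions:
 v(y) = C1 + 5*sin(3*y/4)/3


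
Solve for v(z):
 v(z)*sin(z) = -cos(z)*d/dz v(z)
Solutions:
 v(z) = C1*cos(z)


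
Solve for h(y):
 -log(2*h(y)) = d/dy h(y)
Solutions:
 Integral(1/(log(_y) + log(2)), (_y, h(y))) = C1 - y


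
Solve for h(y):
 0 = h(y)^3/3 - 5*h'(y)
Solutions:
 h(y) = -sqrt(30)*sqrt(-1/(C1 + y))/2
 h(y) = sqrt(30)*sqrt(-1/(C1 + y))/2


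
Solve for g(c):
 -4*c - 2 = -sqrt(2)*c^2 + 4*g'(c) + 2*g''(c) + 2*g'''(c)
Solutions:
 g(c) = C1 + sqrt(2)*c^3/12 - c^2/2 - sqrt(2)*c^2/8 - sqrt(2)*c/8 + (C2*sin(sqrt(7)*c/2) + C3*cos(sqrt(7)*c/2))*exp(-c/2)


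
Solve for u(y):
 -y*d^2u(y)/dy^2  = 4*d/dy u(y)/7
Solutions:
 u(y) = C1 + C2*y^(3/7)


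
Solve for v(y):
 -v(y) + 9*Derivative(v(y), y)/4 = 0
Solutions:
 v(y) = C1*exp(4*y/9)


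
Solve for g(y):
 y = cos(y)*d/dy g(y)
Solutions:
 g(y) = C1 + Integral(y/cos(y), y)


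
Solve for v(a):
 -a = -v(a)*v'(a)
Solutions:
 v(a) = -sqrt(C1 + a^2)
 v(a) = sqrt(C1 + a^2)


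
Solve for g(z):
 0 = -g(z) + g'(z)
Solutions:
 g(z) = C1*exp(z)


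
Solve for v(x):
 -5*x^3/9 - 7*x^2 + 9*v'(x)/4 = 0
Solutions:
 v(x) = C1 + 5*x^4/81 + 28*x^3/27


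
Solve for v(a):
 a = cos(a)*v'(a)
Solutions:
 v(a) = C1 + Integral(a/cos(a), a)


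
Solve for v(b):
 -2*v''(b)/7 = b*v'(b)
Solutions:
 v(b) = C1 + C2*erf(sqrt(7)*b/2)


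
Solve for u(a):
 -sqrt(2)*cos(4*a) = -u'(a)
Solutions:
 u(a) = C1 + sqrt(2)*sin(4*a)/4


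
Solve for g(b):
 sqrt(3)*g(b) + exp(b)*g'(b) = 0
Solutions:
 g(b) = C1*exp(sqrt(3)*exp(-b))


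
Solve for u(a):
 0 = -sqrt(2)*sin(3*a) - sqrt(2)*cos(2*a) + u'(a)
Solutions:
 u(a) = C1 + sqrt(2)*sin(2*a)/2 - sqrt(2)*cos(3*a)/3


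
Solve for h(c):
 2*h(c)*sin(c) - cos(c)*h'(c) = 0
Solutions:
 h(c) = C1/cos(c)^2


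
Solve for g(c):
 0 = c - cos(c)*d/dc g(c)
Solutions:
 g(c) = C1 + Integral(c/cos(c), c)


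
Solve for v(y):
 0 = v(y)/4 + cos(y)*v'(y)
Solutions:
 v(y) = C1*(sin(y) - 1)^(1/8)/(sin(y) + 1)^(1/8)


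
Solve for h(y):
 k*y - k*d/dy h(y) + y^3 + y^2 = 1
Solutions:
 h(y) = C1 + y^2/2 + y^4/(4*k) + y^3/(3*k) - y/k


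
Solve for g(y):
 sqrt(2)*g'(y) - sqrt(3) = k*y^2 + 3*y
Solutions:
 g(y) = C1 + sqrt(2)*k*y^3/6 + 3*sqrt(2)*y^2/4 + sqrt(6)*y/2


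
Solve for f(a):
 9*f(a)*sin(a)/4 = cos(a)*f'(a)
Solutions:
 f(a) = C1/cos(a)^(9/4)


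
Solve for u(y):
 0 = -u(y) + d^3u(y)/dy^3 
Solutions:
 u(y) = C3*exp(y) + (C1*sin(sqrt(3)*y/2) + C2*cos(sqrt(3)*y/2))*exp(-y/2)


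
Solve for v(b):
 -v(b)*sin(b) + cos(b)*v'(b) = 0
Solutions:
 v(b) = C1/cos(b)


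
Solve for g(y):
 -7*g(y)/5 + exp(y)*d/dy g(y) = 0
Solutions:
 g(y) = C1*exp(-7*exp(-y)/5)


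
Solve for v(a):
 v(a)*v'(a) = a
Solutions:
 v(a) = -sqrt(C1 + a^2)
 v(a) = sqrt(C1 + a^2)


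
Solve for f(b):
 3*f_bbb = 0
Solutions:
 f(b) = C1 + C2*b + C3*b^2


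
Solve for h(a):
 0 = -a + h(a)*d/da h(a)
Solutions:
 h(a) = -sqrt(C1 + a^2)
 h(a) = sqrt(C1 + a^2)


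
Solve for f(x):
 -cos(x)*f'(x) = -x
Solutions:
 f(x) = C1 + Integral(x/cos(x), x)


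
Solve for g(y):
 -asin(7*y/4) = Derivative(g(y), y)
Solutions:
 g(y) = C1 - y*asin(7*y/4) - sqrt(16 - 49*y^2)/7


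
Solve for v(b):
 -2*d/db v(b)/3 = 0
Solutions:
 v(b) = C1


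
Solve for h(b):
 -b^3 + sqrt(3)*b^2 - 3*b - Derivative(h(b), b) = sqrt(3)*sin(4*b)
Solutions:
 h(b) = C1 - b^4/4 + sqrt(3)*b^3/3 - 3*b^2/2 + sqrt(3)*cos(4*b)/4


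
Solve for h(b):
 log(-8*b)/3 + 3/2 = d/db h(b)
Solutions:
 h(b) = C1 + b*log(-b)/3 + b*(log(2) + 7/6)


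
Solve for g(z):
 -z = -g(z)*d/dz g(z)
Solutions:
 g(z) = -sqrt(C1 + z^2)
 g(z) = sqrt(C1 + z^2)


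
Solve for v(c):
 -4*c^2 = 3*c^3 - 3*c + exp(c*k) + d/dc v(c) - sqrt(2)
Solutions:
 v(c) = C1 - 3*c^4/4 - 4*c^3/3 + 3*c^2/2 + sqrt(2)*c - exp(c*k)/k


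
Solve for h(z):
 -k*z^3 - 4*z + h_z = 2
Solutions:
 h(z) = C1 + k*z^4/4 + 2*z^2 + 2*z


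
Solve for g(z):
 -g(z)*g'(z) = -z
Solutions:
 g(z) = -sqrt(C1 + z^2)
 g(z) = sqrt(C1 + z^2)


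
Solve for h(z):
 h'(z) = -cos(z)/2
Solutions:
 h(z) = C1 - sin(z)/2


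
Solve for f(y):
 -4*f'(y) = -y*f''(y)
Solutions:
 f(y) = C1 + C2*y^5


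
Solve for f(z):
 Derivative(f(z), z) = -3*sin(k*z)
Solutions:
 f(z) = C1 + 3*cos(k*z)/k


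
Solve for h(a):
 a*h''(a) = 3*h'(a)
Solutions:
 h(a) = C1 + C2*a^4


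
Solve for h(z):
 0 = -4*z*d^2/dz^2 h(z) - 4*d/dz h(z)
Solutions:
 h(z) = C1 + C2*log(z)


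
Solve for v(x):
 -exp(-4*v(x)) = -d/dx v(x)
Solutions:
 v(x) = log(-I*(C1 + 4*x)^(1/4))
 v(x) = log(I*(C1 + 4*x)^(1/4))
 v(x) = log(-(C1 + 4*x)^(1/4))
 v(x) = log(C1 + 4*x)/4


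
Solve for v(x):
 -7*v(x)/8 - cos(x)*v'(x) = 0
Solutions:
 v(x) = C1*(sin(x) - 1)^(7/16)/(sin(x) + 1)^(7/16)


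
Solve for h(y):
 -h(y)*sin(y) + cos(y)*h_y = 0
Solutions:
 h(y) = C1/cos(y)


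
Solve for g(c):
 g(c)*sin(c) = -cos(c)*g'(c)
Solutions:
 g(c) = C1*cos(c)


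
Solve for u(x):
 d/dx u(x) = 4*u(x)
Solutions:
 u(x) = C1*exp(4*x)


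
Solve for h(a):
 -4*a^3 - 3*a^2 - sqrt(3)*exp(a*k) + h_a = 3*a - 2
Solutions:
 h(a) = C1 + a^4 + a^3 + 3*a^2/2 - 2*a + sqrt(3)*exp(a*k)/k


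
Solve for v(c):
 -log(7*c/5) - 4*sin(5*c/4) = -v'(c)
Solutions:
 v(c) = C1 + c*log(c) - c*log(5) - c + c*log(7) - 16*cos(5*c/4)/5


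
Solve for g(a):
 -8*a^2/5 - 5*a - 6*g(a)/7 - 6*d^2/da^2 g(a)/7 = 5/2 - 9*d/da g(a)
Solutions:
 g(a) = C1*exp(a*(21 - 5*sqrt(17))/4) + C2*exp(a*(5*sqrt(17) + 21)/4) - 28*a^2/15 - 1351*a/30 - 14161/30


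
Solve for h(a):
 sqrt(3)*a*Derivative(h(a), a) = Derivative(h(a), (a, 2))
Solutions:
 h(a) = C1 + C2*erfi(sqrt(2)*3^(1/4)*a/2)


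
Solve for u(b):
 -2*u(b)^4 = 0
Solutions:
 u(b) = 0


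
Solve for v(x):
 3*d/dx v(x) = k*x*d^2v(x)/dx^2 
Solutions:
 v(x) = C1 + x^(((re(k) + 3)*re(k) + im(k)^2)/(re(k)^2 + im(k)^2))*(C2*sin(3*log(x)*Abs(im(k))/(re(k)^2 + im(k)^2)) + C3*cos(3*log(x)*im(k)/(re(k)^2 + im(k)^2)))


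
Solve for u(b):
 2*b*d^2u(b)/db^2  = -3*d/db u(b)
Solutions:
 u(b) = C1 + C2/sqrt(b)


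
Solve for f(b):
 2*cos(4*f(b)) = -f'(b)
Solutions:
 f(b) = -asin((C1 + exp(16*b))/(C1 - exp(16*b)))/4 + pi/4
 f(b) = asin((C1 + exp(16*b))/(C1 - exp(16*b)))/4


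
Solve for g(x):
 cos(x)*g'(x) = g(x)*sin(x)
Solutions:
 g(x) = C1/cos(x)


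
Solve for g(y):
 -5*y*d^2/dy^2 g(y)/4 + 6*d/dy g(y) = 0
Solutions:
 g(y) = C1 + C2*y^(29/5)


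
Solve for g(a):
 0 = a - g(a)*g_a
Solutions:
 g(a) = -sqrt(C1 + a^2)
 g(a) = sqrt(C1 + a^2)


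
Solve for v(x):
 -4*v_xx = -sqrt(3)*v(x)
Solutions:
 v(x) = C1*exp(-3^(1/4)*x/2) + C2*exp(3^(1/4)*x/2)


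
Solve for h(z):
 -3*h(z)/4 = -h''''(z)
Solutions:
 h(z) = C1*exp(-sqrt(2)*3^(1/4)*z/2) + C2*exp(sqrt(2)*3^(1/4)*z/2) + C3*sin(sqrt(2)*3^(1/4)*z/2) + C4*cos(sqrt(2)*3^(1/4)*z/2)


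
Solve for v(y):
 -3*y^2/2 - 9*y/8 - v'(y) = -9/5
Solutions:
 v(y) = C1 - y^3/2 - 9*y^2/16 + 9*y/5


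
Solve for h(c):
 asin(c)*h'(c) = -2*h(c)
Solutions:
 h(c) = C1*exp(-2*Integral(1/asin(c), c))


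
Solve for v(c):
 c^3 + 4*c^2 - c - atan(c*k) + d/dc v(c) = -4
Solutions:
 v(c) = C1 - c^4/4 - 4*c^3/3 + c^2/2 - 4*c + Piecewise((c*atan(c*k) - log(c^2*k^2 + 1)/(2*k), Ne(k, 0)), (0, True))


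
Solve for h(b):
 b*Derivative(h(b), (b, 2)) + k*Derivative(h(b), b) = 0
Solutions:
 h(b) = C1 + b^(1 - re(k))*(C2*sin(log(b)*Abs(im(k))) + C3*cos(log(b)*im(k)))


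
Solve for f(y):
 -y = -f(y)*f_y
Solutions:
 f(y) = -sqrt(C1 + y^2)
 f(y) = sqrt(C1 + y^2)


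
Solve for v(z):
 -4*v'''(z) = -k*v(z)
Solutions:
 v(z) = C1*exp(2^(1/3)*k^(1/3)*z/2) + C2*exp(2^(1/3)*k^(1/3)*z*(-1 + sqrt(3)*I)/4) + C3*exp(-2^(1/3)*k^(1/3)*z*(1 + sqrt(3)*I)/4)


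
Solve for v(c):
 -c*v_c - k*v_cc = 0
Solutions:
 v(c) = C1 + C2*sqrt(k)*erf(sqrt(2)*c*sqrt(1/k)/2)


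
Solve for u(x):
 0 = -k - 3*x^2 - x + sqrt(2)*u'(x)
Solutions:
 u(x) = C1 + sqrt(2)*k*x/2 + sqrt(2)*x^3/2 + sqrt(2)*x^2/4


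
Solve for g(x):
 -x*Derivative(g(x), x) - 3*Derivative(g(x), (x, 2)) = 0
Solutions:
 g(x) = C1 + C2*erf(sqrt(6)*x/6)


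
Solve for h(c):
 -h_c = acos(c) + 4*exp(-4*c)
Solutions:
 h(c) = C1 - c*acos(c) + sqrt(1 - c^2) + exp(-4*c)


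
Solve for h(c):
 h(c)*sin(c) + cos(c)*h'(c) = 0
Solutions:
 h(c) = C1*cos(c)


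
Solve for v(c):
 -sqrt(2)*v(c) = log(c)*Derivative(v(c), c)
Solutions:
 v(c) = C1*exp(-sqrt(2)*li(c))


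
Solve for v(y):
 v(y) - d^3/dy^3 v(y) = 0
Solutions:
 v(y) = C3*exp(y) + (C1*sin(sqrt(3)*y/2) + C2*cos(sqrt(3)*y/2))*exp(-y/2)


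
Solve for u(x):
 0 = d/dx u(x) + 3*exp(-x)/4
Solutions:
 u(x) = C1 + 3*exp(-x)/4


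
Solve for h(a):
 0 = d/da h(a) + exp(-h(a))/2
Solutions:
 h(a) = log(C1 - a/2)


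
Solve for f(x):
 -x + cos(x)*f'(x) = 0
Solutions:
 f(x) = C1 + Integral(x/cos(x), x)


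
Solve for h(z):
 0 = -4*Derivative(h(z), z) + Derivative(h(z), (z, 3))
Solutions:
 h(z) = C1 + C2*exp(-2*z) + C3*exp(2*z)


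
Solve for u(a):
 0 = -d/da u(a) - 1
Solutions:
 u(a) = C1 - a


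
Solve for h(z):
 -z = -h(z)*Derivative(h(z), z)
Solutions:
 h(z) = -sqrt(C1 + z^2)
 h(z) = sqrt(C1 + z^2)


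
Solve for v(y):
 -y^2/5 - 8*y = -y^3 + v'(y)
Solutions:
 v(y) = C1 + y^4/4 - y^3/15 - 4*y^2


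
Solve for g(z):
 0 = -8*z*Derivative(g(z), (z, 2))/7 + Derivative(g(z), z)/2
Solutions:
 g(z) = C1 + C2*z^(23/16)


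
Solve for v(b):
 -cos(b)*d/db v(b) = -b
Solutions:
 v(b) = C1 + Integral(b/cos(b), b)


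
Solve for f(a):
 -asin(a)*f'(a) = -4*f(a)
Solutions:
 f(a) = C1*exp(4*Integral(1/asin(a), a))


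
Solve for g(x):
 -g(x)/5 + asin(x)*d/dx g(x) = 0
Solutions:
 g(x) = C1*exp(Integral(1/asin(x), x)/5)


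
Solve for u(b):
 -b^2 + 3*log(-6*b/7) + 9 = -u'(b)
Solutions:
 u(b) = C1 + b^3/3 - 3*b*log(-b) + 3*b*(-2 - log(6) + log(7))


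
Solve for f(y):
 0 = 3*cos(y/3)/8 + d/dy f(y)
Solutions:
 f(y) = C1 - 9*sin(y/3)/8


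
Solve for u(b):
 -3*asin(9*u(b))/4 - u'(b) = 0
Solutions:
 Integral(1/asin(9*_y), (_y, u(b))) = C1 - 3*b/4


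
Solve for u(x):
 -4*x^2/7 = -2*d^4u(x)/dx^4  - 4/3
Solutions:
 u(x) = C1 + C2*x + C3*x^2 + C4*x^3 + x^6/1260 - x^4/36
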